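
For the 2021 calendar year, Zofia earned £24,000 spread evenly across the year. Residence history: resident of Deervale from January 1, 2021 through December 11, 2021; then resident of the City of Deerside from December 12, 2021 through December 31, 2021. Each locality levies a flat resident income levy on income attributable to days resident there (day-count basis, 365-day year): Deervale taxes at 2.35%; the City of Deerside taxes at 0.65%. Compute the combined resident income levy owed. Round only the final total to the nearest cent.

£541.64

Deervale, January 1 – December 11, 2021: 345 days → £24,000 × 2.35% × 345/365 = £533.0959
The City of Deerside, December 12 – December 31, 2021: 20 days → £24,000 × 0.65% × 20/365 = £8.5479
Total = £541.6438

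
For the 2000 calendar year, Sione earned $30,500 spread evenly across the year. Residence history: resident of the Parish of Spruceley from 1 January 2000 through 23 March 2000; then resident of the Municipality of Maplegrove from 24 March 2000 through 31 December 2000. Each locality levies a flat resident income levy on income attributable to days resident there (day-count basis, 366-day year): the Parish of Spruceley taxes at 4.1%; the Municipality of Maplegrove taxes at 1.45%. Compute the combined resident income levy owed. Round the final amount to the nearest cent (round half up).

$625.54

The Parish of Spruceley, 1 January – 23 March 2000: 83 days → $30,500 × 4.1% × 83/366 = $283.5833
The Municipality of Maplegrove, 24 March – 31 December 2000: 283 days → $30,500 × 1.45% × 283/366 = $341.9583
Total = $625.5417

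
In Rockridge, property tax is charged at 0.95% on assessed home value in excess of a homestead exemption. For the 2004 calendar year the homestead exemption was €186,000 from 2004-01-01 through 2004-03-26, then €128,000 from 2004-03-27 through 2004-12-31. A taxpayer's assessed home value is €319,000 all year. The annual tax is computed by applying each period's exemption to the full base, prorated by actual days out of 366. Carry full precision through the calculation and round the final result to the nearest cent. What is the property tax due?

2004-01-01 to 2004-03-26: 86 days, exemption €186,000 → (€319,000 − €186,000) × 0.95% × 86/366 = €296.8880
2004-03-27 to 2004-12-31: 280 days, exemption €128,000 → (€319,000 − €128,000) × 0.95% × 280/366 = €1,388.1421
Total = €1,685.0301

€1,685.03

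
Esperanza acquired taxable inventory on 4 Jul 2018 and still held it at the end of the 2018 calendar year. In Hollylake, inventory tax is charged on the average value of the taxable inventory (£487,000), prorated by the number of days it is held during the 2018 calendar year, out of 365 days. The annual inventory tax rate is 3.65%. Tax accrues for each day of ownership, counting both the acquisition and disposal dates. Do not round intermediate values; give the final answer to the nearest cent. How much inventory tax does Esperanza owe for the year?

£8,814.70

Days held (4 Jul – 31 Dec 2018): 181 out of 365
Tax = £487,000 × 3.65% × 181/365 = £8,814.7000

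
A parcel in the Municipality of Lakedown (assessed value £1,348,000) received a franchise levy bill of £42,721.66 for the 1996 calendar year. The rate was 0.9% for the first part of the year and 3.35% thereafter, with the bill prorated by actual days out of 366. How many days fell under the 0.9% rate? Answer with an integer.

27 days

Let d = days at the first rate; then 366 − d days at the second rate.
£1,348,000 × [0.9%·d + 3.35%·(366−d)] / 366 = £42,721.66
Solving gives d = 27, so the new rate took effect on 28 January 1996.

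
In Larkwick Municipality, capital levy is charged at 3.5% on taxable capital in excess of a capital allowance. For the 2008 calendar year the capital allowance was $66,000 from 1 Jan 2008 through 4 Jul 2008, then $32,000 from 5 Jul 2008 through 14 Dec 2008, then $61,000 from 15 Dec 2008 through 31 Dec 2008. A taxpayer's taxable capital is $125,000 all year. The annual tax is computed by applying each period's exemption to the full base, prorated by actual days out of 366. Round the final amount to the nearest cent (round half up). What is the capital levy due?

$2,603.10

1 Jan – 4 Jul 2008: 186 days, exemption $66,000 → ($125,000 − $66,000) × 3.5% × 186/366 = $1,049.4262
5 Jul – 14 Dec 2008: 163 days, exemption $32,000 → ($125,000 − $32,000) × 3.5% × 163/366 = $1,449.6311
15 Dec – 31 Dec 2008: 17 days, exemption $61,000 → ($125,000 − $61,000) × 3.5% × 17/366 = $104.0437
Total = $2,603.1011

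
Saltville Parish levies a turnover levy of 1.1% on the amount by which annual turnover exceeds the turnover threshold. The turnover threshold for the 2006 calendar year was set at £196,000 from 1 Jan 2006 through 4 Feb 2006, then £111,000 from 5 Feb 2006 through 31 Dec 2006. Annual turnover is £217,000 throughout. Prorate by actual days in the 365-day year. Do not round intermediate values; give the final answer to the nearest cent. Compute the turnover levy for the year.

£1,076.34

1 Jan – 4 Feb 2006: 35 days, exemption £196,000 → (£217,000 − £196,000) × 1.1% × 35/365 = £22.1507
5 Feb – 31 Dec 2006: 330 days, exemption £111,000 → (£217,000 − £111,000) × 1.1% × 330/365 = £1,054.1918
Total = £1,076.3425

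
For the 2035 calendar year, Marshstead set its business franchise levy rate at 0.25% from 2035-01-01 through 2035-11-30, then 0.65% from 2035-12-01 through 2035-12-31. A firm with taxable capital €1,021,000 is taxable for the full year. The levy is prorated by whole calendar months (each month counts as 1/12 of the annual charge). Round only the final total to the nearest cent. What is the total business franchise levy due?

2035-01-01 to 2035-11-30: 11 months at 0.25% → €1,021,000 × 0.25% × 11/12 = €2,339.7917
2035-12-01 to 2035-12-31: 1 month at 0.65% → €1,021,000 × 0.65% × 1/12 = €553.0417
Total = €2,892.8333

€2,892.83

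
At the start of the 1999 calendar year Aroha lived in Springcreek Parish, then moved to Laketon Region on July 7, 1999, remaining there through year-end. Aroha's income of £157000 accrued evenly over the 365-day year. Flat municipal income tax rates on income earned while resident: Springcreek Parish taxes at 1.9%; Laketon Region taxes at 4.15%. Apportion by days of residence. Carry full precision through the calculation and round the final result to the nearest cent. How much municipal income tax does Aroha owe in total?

£4705.70

Springcreek Parish, January 1 – July 6, 1999: 187 days → £157000 × 1.9% × 187/365 = £1528.2767
Laketon Region, July 7 – December 31, 1999: 178 days → £157000 × 4.15% × 178/365 = £3177.4219
Total = £4705.6986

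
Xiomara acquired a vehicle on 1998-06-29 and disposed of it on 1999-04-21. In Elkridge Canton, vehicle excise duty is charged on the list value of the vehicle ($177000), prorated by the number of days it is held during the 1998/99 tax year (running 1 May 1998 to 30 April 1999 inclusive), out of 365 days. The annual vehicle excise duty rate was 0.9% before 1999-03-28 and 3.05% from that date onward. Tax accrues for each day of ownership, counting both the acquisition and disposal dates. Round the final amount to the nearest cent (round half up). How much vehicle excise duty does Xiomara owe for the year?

$1556.87

1998-06-29 to 1999-03-27: 272 days at 0.9% → $177000 × 0.9% × 272/365 = $1187.1123
1999-03-28 to 1999-04-21: 25 days at 3.05% → $177000 × 3.05% × 25/365 = $369.7603
Total = $1556.8726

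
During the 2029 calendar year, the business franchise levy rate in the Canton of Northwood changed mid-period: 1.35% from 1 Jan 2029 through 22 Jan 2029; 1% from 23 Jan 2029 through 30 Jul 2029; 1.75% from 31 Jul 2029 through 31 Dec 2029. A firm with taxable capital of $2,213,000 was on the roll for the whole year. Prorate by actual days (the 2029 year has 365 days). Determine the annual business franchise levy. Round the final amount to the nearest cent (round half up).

1 Jan – 22 Jan 2029: 22 days at 1.35% → $2,213,000 × 1.35% × 22/365 = $1,800.7151
23 Jan – 30 Jul 2029: 189 days at 1% → $2,213,000 × 1% × 189/365 = $11,459.0959
31 Jul – 31 Dec 2029: 154 days at 1.75% → $2,213,000 × 1.75% × 154/365 = $16,339.8219
Total = $29,599.6329

$29,599.63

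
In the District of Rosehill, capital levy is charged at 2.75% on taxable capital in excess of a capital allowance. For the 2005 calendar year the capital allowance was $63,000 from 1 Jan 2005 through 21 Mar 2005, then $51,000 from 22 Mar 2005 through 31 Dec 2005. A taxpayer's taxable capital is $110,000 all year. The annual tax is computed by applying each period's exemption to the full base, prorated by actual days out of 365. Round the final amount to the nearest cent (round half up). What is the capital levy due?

$1,550.17

1 Jan – 21 Mar 2005: 80 days, exemption $63,000 → ($110,000 − $63,000) × 2.75% × 80/365 = $283.2877
22 Mar – 31 Dec 2005: 285 days, exemption $51,000 → ($110,000 − $51,000) × 2.75% × 285/365 = $1,266.8836
Total = $1,550.1712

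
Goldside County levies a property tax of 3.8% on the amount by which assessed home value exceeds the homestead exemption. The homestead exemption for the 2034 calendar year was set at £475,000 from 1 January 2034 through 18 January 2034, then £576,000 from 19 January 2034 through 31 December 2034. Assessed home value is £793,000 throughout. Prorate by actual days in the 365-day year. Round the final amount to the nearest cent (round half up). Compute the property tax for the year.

£8,435.27

1 January – 18 January 2034: 18 days, exemption £475,000 → (£793,000 − £475,000) × 3.8% × 18/365 = £595.9233
19 January – 31 December 2034: 347 days, exemption £576,000 → (£793,000 − £576,000) × 3.8% × 347/365 = £7,839.3479
Total = £8,435.2712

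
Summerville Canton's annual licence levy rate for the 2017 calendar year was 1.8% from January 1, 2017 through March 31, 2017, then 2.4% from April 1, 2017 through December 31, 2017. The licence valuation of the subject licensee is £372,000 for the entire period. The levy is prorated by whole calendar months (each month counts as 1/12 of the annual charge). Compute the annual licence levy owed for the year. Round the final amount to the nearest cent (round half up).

£8,370.00

January 1 – March 31, 2017: 3 months at 1.8% → £372,000 × 1.8% × 3/12 = £1,674.0000
April 1 – December 31, 2017: 9 months at 2.4% → £372,000 × 2.4% × 9/12 = £6,696.0000
Total = £8,370.0000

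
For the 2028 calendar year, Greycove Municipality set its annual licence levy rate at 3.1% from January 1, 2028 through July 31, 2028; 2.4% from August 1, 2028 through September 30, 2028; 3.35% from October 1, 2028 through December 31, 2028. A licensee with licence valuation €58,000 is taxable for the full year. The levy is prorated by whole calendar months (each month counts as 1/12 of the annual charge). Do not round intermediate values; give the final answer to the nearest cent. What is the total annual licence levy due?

€1,766.58

January 1 – July 31, 2028: 7 months at 3.1% → €58,000 × 3.1% × 7/12 = €1,048.8333
August 1 – September 30, 2028: 2 months at 2.4% → €58,000 × 2.4% × 2/12 = €232.0000
October 1 – December 31, 2028: 3 months at 3.35% → €58,000 × 3.35% × 3/12 = €485.7500
Total = €1,766.5833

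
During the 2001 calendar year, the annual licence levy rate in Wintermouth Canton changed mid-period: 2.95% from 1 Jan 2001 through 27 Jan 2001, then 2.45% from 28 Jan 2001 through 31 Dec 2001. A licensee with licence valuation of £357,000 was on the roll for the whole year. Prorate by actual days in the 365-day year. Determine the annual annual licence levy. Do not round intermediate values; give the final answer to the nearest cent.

£8,878.54

1 Jan – 27 Jan 2001: 27 days at 2.95% → £357,000 × 2.95% × 27/365 = £779.0425
28 Jan – 31 Dec 2001: 338 days at 2.45% → £357,000 × 2.45% × 338/365 = £8,099.4986
Total = £8,878.5411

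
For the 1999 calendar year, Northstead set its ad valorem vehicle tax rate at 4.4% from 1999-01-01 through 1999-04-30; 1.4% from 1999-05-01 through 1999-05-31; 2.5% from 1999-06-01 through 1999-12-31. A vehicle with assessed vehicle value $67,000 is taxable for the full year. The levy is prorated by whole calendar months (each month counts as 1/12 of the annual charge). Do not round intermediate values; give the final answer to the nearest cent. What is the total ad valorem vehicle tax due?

$2,037.92

1999-01-01 to 1999-04-30: 4 months at 4.4% → $67,000 × 4.4% × 4/12 = $982.6667
1999-05-01 to 1999-05-31: 1 month at 1.4% → $67,000 × 1.4% × 1/12 = $78.1667
1999-06-01 to 1999-12-31: 7 months at 2.5% → $67,000 × 2.5% × 7/12 = $977.0833
Total = $2,037.9167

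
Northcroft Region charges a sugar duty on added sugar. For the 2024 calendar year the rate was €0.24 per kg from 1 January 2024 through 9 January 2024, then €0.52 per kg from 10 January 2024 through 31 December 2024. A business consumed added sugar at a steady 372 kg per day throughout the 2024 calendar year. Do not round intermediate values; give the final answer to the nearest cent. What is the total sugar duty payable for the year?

1 January – 9 January 2024: 9 days × 372 kg/day = 3,348 kg at €0.24/kg → €803.52
10 January – 31 December 2024: 357 days × 372 kg/day = 132,804 kg at €0.52/kg → €69058.08

€69861.60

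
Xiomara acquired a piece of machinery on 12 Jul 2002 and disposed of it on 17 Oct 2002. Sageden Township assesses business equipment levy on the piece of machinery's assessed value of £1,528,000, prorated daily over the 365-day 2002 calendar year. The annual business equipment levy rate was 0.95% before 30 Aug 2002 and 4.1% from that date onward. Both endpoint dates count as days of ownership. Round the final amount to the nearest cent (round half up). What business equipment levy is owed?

12 Jul – 29 Aug 2002: 49 days at 0.95% → £1,528,000 × 0.95% × 49/365 = £1,948.7233
30 Aug – 17 Oct 2002: 49 days at 4.1% → £1,528,000 × 4.1% × 49/365 = £8,410.2795
Total = £10,359.0027

£10,359.00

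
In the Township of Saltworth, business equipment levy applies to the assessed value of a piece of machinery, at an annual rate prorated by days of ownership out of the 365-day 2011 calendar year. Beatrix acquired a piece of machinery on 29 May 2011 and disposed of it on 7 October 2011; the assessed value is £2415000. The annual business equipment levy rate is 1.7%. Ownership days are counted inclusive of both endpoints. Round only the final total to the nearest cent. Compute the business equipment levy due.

£14847.29

Days held (29 May – 7 October 2011): 132 out of 365
Tax = £2415000 × 1.7% × 132/365 = £14847.2877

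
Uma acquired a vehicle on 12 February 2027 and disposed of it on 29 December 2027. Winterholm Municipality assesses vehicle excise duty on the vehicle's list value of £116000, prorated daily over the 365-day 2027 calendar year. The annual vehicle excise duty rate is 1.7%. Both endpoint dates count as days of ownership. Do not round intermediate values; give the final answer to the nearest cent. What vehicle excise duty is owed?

£1734.28

Days held (12 February – 29 December 2027): 321 out of 365
Tax = £116000 × 1.7% × 321/365 = £1734.2795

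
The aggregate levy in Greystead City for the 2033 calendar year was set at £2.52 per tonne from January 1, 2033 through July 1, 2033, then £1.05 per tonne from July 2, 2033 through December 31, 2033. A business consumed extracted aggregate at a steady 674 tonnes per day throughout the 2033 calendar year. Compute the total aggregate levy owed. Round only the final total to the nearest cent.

£438,632.46

January 1 – July 1, 2033: 182 days × 674 tonnes/day = 122,668 tonnes at £2.52/tonne → £309,123.36
July 2 – December 31, 2033: 183 days × 674 tonnes/day = 123,342 tonnes at £1.05/tonne → £129,509.10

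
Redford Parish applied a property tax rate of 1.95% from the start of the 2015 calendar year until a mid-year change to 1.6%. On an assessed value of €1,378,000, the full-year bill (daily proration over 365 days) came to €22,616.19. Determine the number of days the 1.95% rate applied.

Let d = days at the first rate; then 365 − d days at the second rate.
€1,378,000 × [1.95%·d + 1.6%·(365−d)] / 365 = €22,616.19
Solving gives d = 43, so the new rate took effect on 13 February 2015.

43 days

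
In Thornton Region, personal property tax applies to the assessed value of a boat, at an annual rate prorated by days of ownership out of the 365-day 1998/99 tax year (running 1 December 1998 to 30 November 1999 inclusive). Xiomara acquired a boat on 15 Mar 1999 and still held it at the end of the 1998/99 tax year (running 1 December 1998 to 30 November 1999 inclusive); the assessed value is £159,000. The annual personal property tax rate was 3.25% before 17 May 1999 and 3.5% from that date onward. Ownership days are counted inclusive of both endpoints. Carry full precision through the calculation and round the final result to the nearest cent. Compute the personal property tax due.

£3,910.75

15 Mar – 16 May 1999: 63 days at 3.25% → £159,000 × 3.25% × 63/365 = £891.9247
17 May – 30 Nov 1999: 198 days at 3.5% → £159,000 × 3.5% × 198/365 = £3,018.8219
Total = £3,910.7466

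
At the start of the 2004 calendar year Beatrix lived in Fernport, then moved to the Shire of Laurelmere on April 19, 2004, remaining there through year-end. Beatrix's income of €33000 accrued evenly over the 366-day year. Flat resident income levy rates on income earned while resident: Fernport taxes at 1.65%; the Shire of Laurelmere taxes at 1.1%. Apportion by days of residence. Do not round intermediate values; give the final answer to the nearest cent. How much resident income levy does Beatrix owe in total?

Fernport, January 1 – April 18, 2004: 109 days → €33000 × 1.65% × 109/366 = €162.1598
The Shire of Laurelmere, April 19 – December 31, 2004: 257 days → €33000 × 1.1% × 257/366 = €254.8934
Total = €417.0533

€417.05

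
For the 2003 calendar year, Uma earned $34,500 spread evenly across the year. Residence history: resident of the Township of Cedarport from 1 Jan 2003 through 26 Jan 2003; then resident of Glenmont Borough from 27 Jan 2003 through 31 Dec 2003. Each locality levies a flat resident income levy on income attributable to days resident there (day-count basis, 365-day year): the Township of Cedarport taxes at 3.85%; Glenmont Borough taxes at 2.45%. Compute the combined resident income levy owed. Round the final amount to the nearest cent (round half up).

The Township of Cedarport, 1 Jan – 26 Jan 2003: 26 days → $34,500 × 3.85% × 26/365 = $94.6151
Glenmont Borough, 27 Jan – 31 Dec 2003: 339 days → $34,500 × 2.45% × 339/365 = $785.0404
Total = $879.6555

$879.66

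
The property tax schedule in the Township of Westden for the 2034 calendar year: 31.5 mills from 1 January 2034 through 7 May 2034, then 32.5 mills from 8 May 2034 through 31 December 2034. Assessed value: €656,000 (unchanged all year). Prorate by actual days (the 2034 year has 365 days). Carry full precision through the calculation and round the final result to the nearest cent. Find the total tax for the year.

€21,091.75

1 January – 7 May 2034: 127 days at 31.5 mills → €656,000 × 3.15% × 127/365 = €7,189.9397
8 May – 31 December 2034: 238 days at 32.5 mills → €656,000 × 3.25% × 238/365 = €13,901.8082
Total = €21,091.7479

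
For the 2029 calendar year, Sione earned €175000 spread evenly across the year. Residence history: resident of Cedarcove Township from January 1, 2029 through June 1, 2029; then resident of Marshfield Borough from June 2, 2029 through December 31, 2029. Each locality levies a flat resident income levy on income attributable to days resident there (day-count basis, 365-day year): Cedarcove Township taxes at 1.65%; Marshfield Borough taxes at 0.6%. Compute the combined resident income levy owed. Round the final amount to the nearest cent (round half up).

Cedarcove Township, January 1 – June 1, 2029: 152 days → €175000 × 1.65% × 152/365 = €1202.4658
Marshfield Borough, June 2 – December 31, 2029: 213 days → €175000 × 0.6% × 213/365 = €612.7397
Total = €1815.2055

€1815.21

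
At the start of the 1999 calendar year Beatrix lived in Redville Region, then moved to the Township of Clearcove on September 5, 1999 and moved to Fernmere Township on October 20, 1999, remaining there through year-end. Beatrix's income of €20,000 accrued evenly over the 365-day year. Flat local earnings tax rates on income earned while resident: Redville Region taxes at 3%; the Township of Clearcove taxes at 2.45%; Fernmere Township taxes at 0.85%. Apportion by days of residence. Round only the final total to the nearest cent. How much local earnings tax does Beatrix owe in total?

€500.44

Redville Region, January 1 – September 4, 1999: 247 days → €20,000 × 3% × 247/365 = €406.0274
The Township of Clearcove, September 5 – October 19, 1999: 45 days → €20,000 × 2.45% × 45/365 = €60.4110
Fernmere Township, October 20 – December 31, 1999: 73 days → €20,000 × 0.85% × 73/365 = €34.0000
Total = €500.4384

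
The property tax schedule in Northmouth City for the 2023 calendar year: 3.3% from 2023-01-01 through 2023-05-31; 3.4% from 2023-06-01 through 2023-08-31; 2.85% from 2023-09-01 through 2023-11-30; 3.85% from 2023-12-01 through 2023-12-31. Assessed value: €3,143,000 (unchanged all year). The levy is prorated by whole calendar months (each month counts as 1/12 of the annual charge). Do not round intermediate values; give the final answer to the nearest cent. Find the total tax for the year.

€102,409.42

2023-01-01 to 2023-05-31: 5 months at 3.3% → €3,143,000 × 3.3% × 5/12 = €43,216.2500
2023-06-01 to 2023-08-31: 3 months at 3.4% → €3,143,000 × 3.4% × 3/12 = €26,715.5000
2023-09-01 to 2023-11-30: 3 months at 2.85% → €3,143,000 × 2.85% × 3/12 = €22,393.8750
2023-12-01 to 2023-12-31: 1 month at 3.85% → €3,143,000 × 3.85% × 1/12 = €10,083.7917
Total = €102,409.4167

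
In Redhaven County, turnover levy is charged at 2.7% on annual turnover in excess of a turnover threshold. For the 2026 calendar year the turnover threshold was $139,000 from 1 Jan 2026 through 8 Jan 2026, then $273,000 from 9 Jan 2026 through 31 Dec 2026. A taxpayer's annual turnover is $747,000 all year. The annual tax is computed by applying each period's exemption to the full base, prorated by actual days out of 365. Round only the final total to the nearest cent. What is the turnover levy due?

1 Jan – 8 Jan 2026: 8 days, exemption $139,000 → ($747,000 − $139,000) × 2.7% × 8/365 = $359.8027
9 Jan – 31 Dec 2026: 357 days, exemption $273,000 → ($747,000 − $273,000) × 2.7% × 357/365 = $12,517.4959
Total = $12,877.2986

$12,877.30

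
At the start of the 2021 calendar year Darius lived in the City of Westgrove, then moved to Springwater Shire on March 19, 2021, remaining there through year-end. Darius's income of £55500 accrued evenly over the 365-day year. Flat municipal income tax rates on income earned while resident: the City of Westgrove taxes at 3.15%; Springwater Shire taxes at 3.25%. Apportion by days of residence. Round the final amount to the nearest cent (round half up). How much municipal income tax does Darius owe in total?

£1792.04

The City of Westgrove, January 1 – March 18, 2021: 77 days → £55500 × 3.15% × 77/365 = £368.8089
Springwater Shire, March 19 – December 31, 2021: 288 days → £55500 × 3.25% × 288/365 = £1423.2329
Total = £1792.0418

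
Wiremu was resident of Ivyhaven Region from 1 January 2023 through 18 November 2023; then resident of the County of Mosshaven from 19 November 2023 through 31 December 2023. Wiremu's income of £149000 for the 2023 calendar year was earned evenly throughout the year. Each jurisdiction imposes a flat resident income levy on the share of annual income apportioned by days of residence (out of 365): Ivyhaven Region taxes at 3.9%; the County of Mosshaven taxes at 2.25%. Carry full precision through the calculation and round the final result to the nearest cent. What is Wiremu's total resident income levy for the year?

Ivyhaven Region, 1 January – 18 November 2023: 322 days → £149000 × 3.9% × 322/365 = £5126.4164
The County of Mosshaven, 19 November – 31 December 2023: 43 days → £149000 × 2.25% × 43/365 = £394.9521
Total = £5521.3685

£5521.37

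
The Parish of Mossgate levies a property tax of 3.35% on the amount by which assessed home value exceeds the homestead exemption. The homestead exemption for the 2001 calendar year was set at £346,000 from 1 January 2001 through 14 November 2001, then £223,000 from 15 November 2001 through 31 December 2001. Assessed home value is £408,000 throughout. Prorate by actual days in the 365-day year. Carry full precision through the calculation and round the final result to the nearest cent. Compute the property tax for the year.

1 January – 14 November 2001: 318 days, exemption £346,000 → (£408,000 − £346,000) × 3.35% × 318/365 = £1,809.5507
15 November – 31 December 2001: 47 days, exemption £223,000 → (£408,000 − £223,000) × 3.35% × 47/365 = £798.0342
Total = £2,607.5849

£2,607.58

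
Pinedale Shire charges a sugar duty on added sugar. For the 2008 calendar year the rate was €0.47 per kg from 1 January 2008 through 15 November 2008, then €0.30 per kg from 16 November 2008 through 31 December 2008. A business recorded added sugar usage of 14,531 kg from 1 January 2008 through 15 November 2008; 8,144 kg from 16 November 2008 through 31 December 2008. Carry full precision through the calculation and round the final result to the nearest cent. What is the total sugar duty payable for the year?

€9,272.77

1 January – 15 November 2008: 14,531 kg at €0.47/kg → €6,829.57
16 November – 31 December 2008: 8,144 kg at €0.30/kg → €2,443.20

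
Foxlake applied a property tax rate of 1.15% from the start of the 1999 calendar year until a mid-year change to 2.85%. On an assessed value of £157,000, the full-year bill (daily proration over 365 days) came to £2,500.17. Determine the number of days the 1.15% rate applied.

270 days

Let d = days at the first rate; then 365 − d days at the second rate.
£157,000 × [1.15%·d + 2.85%·(365−d)] / 365 = £2,500.17
Solving gives d = 270, so the new rate took effect on 28 Sep 1999.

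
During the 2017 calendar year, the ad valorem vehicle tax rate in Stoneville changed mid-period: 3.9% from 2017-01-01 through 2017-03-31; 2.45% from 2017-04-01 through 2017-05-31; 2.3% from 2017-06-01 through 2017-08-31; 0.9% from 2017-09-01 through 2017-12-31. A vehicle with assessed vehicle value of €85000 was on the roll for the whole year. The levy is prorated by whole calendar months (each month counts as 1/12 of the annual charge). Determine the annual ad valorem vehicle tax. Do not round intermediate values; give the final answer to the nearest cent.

2017-01-01 to 2017-03-31: 3 months at 3.9% → €85000 × 3.9% × 3/12 = €828.7500
2017-04-01 to 2017-05-31: 2 months at 2.45% → €85000 × 2.45% × 2/12 = €347.0833
2017-06-01 to 2017-08-31: 3 months at 2.3% → €85000 × 2.3% × 3/12 = €488.7500
2017-09-01 to 2017-12-31: 4 months at 0.9% → €85000 × 0.9% × 4/12 = €255.0000
Total = €1919.5833

€1919.58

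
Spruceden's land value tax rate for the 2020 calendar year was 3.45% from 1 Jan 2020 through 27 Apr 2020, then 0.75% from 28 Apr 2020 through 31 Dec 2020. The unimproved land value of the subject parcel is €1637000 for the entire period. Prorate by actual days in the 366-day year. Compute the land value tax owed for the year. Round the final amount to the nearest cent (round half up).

1 Jan – 27 Apr 2020: 118 days at 3.45% → €1637000 × 3.45% × 118/366 = €18208.2705
28 Apr – 31 Dec 2020: 248 days at 0.75% → €1637000 × 0.75% × 248/366 = €8319.1803
Total = €26527.4508

€26527.45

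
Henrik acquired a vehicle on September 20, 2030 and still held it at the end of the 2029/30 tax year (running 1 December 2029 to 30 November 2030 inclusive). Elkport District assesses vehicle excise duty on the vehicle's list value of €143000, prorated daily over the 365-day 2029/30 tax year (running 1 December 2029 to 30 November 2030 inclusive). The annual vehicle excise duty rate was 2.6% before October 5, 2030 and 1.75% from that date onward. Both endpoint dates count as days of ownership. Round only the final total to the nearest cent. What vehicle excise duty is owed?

€543.60

September 20 – October 4, 2030: 15 days at 2.6% → €143000 × 2.6% × 15/365 = €152.7945
October 5 – November 30, 2030: 57 days at 1.75% → €143000 × 1.75% × 57/365 = €390.8014
Total = €543.5959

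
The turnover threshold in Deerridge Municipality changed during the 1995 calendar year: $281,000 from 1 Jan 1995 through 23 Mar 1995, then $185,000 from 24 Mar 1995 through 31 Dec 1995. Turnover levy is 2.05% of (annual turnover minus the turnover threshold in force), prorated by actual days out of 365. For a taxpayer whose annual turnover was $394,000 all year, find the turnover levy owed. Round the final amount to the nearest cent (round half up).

1 Jan – 23 Mar 1995: 82 days, exemption $281,000 → ($394,000 − $281,000) × 2.05% × 82/365 = $520.4192
24 Mar – 31 Dec 1995: 283 days, exemption $185,000 → ($394,000 − $185,000) × 2.05% × 283/365 = $3,321.9548
Total = $3,842.3740

$3,842.37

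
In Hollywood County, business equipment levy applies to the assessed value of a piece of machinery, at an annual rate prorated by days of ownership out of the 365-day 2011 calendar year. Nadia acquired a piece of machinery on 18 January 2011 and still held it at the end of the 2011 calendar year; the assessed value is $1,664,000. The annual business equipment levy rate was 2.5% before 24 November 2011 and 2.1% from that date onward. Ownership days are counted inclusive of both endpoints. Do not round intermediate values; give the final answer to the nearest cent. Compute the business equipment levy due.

18 January – 23 November 2011: 310 days at 2.5% → $1,664,000 × 2.5% × 310/365 = $35,331.5068
24 November – 31 December 2011: 38 days at 2.1% → $1,664,000 × 2.1% × 38/365 = $3,638.0055
Total = $38,969.5123

$38,969.51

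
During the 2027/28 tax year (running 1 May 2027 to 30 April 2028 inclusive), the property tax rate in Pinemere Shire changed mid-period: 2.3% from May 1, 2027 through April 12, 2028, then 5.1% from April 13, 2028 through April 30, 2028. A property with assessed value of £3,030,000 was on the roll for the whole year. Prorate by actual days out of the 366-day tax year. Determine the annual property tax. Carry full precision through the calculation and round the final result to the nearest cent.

May 1, 2027 – April 12, 2028: 348 days at 2.3% → £3,030,000 × 2.3% × 348/366 = £66,262.6230
April 13 – April 30, 2028: 18 days at 5.1% → £3,030,000 × 5.1% × 18/366 = £7,599.8361
Total = £73,862.4590

£73,862.46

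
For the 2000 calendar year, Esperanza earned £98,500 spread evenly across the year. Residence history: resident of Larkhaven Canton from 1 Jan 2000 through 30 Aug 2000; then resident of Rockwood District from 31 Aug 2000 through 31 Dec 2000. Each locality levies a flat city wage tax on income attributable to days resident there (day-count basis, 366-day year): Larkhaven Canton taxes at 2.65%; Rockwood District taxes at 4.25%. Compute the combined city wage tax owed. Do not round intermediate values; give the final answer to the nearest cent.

£3,139.89

Larkhaven Canton, 1 Jan – 30 Aug 2000: 243 days → £98,500 × 2.65% × 243/366 = £1,733.0348
Rockwood District, 31 Aug – 31 Dec 2000: 123 days → £98,500 × 4.25% × 123/366 = £1,406.8545
Total = £3,139.8893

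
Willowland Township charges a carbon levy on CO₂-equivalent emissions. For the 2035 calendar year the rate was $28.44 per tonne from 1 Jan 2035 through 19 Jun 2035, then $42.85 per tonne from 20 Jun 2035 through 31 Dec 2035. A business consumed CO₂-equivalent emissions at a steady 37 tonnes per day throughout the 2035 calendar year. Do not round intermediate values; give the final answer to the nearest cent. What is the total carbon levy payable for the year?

1 Jan – 19 Jun 2035: 170 days × 37 tonnes/day = 6,290 tonnes at $28.44/tonne → $178,887.60
20 Jun – 31 Dec 2035: 195 days × 37 tonnes/day = 7,215 tonnes at $42.85/tonne → $309,162.75

$488,050.35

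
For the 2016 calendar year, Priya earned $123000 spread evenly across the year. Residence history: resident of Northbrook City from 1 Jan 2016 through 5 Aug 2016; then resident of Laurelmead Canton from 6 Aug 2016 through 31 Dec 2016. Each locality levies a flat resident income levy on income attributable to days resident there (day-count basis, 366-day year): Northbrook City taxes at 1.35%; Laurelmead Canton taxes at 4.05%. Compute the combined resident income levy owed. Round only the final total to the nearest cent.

$3003.42

Northbrook City, 1 Jan – 5 Aug 2016: 218 days → $123000 × 1.35% × 218/366 = $989.0410
Laurelmead Canton, 6 Aug – 31 Dec 2016: 148 days → $123000 × 4.05% × 148/366 = $2014.3770
Total = $3003.4180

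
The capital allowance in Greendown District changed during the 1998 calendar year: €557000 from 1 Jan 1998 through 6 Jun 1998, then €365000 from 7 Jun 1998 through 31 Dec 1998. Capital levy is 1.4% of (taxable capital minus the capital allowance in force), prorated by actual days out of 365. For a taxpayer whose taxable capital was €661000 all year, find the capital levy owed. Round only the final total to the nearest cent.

1 Jan – 6 Jun 1998: 157 days, exemption €557000 → (€661000 − €557000) × 1.4% × 157/365 = €626.2795
7 Jun – 31 Dec 1998: 208 days, exemption €365000 → (€661000 − €365000) × 1.4% × 208/365 = €2361.5123
Total = €2987.7918

€2987.79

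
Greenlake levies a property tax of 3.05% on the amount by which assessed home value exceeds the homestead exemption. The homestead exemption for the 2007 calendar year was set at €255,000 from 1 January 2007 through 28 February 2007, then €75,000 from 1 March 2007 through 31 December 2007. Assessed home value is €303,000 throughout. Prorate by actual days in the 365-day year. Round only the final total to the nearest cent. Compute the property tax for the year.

€6,066.58

1 January – 28 February 2007: 59 days, exemption €255,000 → (€303,000 − €255,000) × 3.05% × 59/365 = €236.6466
1 March – 31 December 2007: 306 days, exemption €75,000 → (€303,000 − €75,000) × 3.05% × 306/365 = €5,829.9288
Total = €6,066.5753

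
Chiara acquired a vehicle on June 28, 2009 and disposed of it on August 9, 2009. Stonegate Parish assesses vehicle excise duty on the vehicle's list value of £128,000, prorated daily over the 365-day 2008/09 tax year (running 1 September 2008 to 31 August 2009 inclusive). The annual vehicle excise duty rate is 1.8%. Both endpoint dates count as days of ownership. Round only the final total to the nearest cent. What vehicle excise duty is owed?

£271.43

Days held (June 28 – August 9, 2009): 43 out of 365
Tax = £128,000 × 1.8% × 43/365 = £271.4301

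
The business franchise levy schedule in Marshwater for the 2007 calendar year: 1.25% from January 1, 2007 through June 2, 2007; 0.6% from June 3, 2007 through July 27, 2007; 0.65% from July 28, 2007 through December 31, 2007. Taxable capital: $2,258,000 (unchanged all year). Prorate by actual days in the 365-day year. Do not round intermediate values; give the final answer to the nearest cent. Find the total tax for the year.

$20,185.90

January 1 – June 2, 2007: 153 days at 1.25% → $2,258,000 × 1.25% × 153/365 = $11,831.3014
June 3 – July 27, 2007: 55 days at 0.6% → $2,258,000 × 0.6% × 55/365 = $2,041.4795
July 28 – December 31, 2007: 157 days at 0.65% → $2,258,000 × 0.65% × 157/365 = $6,313.1205
Total = $20,185.9014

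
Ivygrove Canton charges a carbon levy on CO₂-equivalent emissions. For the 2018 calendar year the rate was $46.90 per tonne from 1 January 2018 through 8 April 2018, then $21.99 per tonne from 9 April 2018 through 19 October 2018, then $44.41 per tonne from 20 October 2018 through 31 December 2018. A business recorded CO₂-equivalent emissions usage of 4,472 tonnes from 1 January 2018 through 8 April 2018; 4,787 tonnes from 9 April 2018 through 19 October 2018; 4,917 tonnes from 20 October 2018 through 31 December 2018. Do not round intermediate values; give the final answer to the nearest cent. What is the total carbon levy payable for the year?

$533,366.90

1 January – 8 April 2018: 4,472 tonnes at $46.90/tonne → $209,736.80
9 April – 19 October 2018: 4,787 tonnes at $21.99/tonne → $105,266.13
20 October – 31 December 2018: 4,917 tonnes at $44.41/tonne → $218,363.97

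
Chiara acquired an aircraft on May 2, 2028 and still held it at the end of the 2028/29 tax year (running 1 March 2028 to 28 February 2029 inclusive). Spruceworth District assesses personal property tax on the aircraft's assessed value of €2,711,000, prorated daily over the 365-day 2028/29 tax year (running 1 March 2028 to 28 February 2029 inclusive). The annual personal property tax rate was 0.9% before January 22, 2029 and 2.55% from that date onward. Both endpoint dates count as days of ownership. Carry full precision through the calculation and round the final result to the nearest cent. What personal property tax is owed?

May 2, 2028 – January 21, 2029: 265 days at 0.9% → €2,711,000 × 0.9% × 265/365 = €17,714.3425
January 22 – February 28, 2029: 38 days at 2.55% → €2,711,000 × 2.55% × 38/365 = €7,197.1479
Total = €24,911.4904

€24,911.49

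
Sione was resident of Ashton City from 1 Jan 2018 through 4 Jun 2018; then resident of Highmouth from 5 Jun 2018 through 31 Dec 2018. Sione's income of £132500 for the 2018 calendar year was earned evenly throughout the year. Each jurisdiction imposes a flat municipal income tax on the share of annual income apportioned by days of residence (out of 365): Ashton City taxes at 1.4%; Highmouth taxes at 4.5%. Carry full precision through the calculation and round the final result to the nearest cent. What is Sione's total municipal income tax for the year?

Ashton City, 1 Jan – 4 Jun 2018: 155 days → £132500 × 1.4% × 155/365 = £787.7397
Highmouth, 5 Jun – 31 Dec 2018: 210 days → £132500 × 4.5% × 210/365 = £3430.4795
Total = £4218.2192

£4218.22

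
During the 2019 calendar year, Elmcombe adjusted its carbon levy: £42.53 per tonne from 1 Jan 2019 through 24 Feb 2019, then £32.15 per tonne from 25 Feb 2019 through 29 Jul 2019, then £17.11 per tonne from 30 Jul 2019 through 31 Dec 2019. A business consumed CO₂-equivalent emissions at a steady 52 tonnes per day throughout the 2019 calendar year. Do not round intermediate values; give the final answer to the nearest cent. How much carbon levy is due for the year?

£518,671.40

1 Jan – 24 Feb 2019: 55 days × 52 tonnes/day = 2,860 tonnes at £42.53/tonne → £121,635.80
25 Feb – 29 Jul 2019: 155 days × 52 tonnes/day = 8,060 tonnes at £32.15/tonne → £259,129.00
30 Jul – 31 Dec 2019: 155 days × 52 tonnes/day = 8,060 tonnes at £17.11/tonne → £137,906.60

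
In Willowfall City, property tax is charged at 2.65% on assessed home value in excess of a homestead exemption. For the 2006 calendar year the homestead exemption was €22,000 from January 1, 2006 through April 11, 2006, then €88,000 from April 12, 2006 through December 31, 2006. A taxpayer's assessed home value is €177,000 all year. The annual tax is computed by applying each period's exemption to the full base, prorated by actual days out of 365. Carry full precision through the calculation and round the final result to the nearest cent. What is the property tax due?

January 1 – April 11, 2006: 101 days, exemption €22,000 → (€177,000 − €22,000) × 2.65% × 101/365 = €1,136.5959
April 12 – December 31, 2006: 264 days, exemption €88,000 → (€177,000 − €88,000) × 2.65% × 264/365 = €1,705.8740
Total = €2,842.4699

€2,842.47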